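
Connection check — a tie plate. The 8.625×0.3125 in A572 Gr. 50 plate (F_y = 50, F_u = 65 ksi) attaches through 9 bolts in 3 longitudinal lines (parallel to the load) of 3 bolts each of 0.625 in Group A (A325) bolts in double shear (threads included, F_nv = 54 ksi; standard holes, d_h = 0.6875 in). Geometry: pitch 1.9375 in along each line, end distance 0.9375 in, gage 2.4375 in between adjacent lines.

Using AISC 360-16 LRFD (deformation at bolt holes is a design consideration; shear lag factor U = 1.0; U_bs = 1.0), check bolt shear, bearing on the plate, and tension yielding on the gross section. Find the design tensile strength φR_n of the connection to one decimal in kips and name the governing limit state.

Bolt shear: A_b = π(0.625)²/4 = 0.3068 in². φR_n = 0.75 × 54 × 0.3068 × 9 × 2 = 223.7 kips.
Bearing (0.3125 in plate, F_u = 65 ksi): end bolts L_c = 0.9375 − 0.6875/2 = 0.59375, R_n = min(1.2×0.59375×0.3125×65, 2.4×0.625×0.3125×65) = 14.473 kips/bolt; interior L_c = 1.9375 − 0.6875 = 1.25, R_n = 30.469 kips/bolt. φR_n = 0.75 × (3×14.473 + 6×30.469) = 169.7 kips.
Tension yield (gross): A_g = 8.625×0.3125 = 2.6953 in². φR_n = 0.90 × 50 × 2.6953 = 121.3 kips.
Governing: min(223.7, 169.7, 121.3) = 121.3 kips → gross-section yield.

121.3 kips (gross-section yield governs)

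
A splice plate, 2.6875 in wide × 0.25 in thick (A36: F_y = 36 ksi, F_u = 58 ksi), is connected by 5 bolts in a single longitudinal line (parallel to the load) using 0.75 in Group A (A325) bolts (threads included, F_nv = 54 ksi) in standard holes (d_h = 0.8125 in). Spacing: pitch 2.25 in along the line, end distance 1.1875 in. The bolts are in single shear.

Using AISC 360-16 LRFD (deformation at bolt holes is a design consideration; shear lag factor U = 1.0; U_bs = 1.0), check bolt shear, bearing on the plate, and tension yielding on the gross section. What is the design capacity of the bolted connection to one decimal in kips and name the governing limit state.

21.8 kips (gross-section yield governs)

Bolt shear: A_b = π(0.75)²/4 = 0.44179 in². φR_n = 0.75 × 54 × 0.44179 × 5 × 1 = 89.5 kips.
Bearing (0.25 in plate, F_u = 58 ksi): end bolts L_c = 1.1875 − 0.8125/2 = 0.78125, R_n = min(1.2×0.78125×0.25×58, 2.4×0.75×0.25×58) = 13.594 kips/bolt; interior L_c = 2.25 − 0.8125 = 1.4375, R_n = 25.013 kips/bolt. φR_n = 0.75 × (1×13.594 + 4×25.013) = 85.2 kips.
Tension yield (gross): A_g = 2.6875×0.25 = 0.67188 in². φR_n = 0.90 × 36 × 0.67188 = 21.8 kips.
Governing: min(89.5, 85.2, 21.8) = 21.8 kips → gross-section yield.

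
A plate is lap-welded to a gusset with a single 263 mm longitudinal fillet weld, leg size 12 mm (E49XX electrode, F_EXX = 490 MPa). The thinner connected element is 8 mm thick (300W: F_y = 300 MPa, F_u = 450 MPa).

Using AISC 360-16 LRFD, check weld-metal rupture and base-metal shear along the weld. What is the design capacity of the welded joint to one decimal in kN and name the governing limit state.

Weld metal: throat = 0.707×12 = 8.484 mm, L = 263 mm. φR_n = 0.75 × 0.6 × 490 × 8.484 × 263 = 492.0 kN.
Base metal shear (8 mm plate): yield φR_n = 1.0×0.6×300×8×263 = 378.7 kN; rupture φR_n = 0.75×0.6×450×8×263 = 426.1 kN; take 378.7 kN (yield).
Governing: min(492.0, 378.7) = 378.7 kN → base-metal shear.

378.7 kN (base-metal shear governs)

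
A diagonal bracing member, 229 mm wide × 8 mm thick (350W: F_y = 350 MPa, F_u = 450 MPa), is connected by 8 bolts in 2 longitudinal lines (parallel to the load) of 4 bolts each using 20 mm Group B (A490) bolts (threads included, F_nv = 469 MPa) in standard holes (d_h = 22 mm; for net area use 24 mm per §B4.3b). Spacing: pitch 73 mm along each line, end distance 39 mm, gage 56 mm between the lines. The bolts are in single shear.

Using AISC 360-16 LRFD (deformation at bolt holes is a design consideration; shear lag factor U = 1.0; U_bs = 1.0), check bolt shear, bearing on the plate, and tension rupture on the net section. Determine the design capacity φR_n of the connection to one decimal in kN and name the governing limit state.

Bolt shear: A_b = π(20)²/4 = 314.16 mm². φR_n = 0.75 × 469 × 314.16 × 8 × 1 = 884.0 kN.
Bearing (8 mm plate, F_u = 450 MPa): end bolts L_c = 39 − 22/2 = 28, R_n = min(1.2×28×8×450, 2.4×20×8×450) = 120.96 kN/bolt; interior L_c = 73 − 22 = 51, R_n = 172.8 kN/bolt. φR_n = 0.75 × (2×120.96 + 6×172.8) = 959.0 kN.
Tension rupture (net): A_n = (229 − 2×24)×8 = 1448 mm² (U = 1.0, A_e = A_n). φR_n = 0.75 × 450 × 1448 = 488.7 kN.
Governing: min(884.0, 959.0, 488.7) = 488.7 kN → net-section rupture.

488.7 kN (net-section rupture governs)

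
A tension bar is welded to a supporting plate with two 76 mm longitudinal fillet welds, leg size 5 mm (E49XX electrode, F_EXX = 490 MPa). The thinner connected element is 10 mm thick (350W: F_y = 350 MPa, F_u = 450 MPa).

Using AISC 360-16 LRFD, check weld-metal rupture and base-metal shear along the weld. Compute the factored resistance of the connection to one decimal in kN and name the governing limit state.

Weld metal: throat = 0.707×5 = 3.535 mm, L = 2×76 = 152 mm. φR_n = 0.75 × 0.6 × 490 × 3.535 × 152 = 118.5 kN.
Base metal shear (10 mm plate): yield φR_n = 1.0×0.6×350×10×152 = 319.2 kN; rupture φR_n = 0.75×0.6×450×10×152 = 307.8 kN; take 307.8 kN (rupture).
Governing: min(118.5, 307.8) = 118.5 kN → weld metal.

118.5 kN (weld metal governs)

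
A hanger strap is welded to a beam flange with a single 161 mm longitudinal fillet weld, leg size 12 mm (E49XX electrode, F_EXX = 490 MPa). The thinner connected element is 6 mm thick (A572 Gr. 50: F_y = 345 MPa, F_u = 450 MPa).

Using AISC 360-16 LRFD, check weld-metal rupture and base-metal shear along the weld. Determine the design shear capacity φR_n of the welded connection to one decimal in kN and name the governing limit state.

Weld metal: throat = 0.707×12 = 8.484 mm, L = 161 mm. φR_n = 0.75 × 0.6 × 490 × 8.484 × 161 = 301.2 kN.
Base metal shear (6 mm plate): yield φR_n = 1.0×0.6×345×6×161 = 200.0 kN; rupture φR_n = 0.75×0.6×450×6×161 = 195.6 kN; take 195.6 kN (rupture).
Governing: min(301.2, 195.6) = 195.6 kN → base-metal shear.

195.6 kN (base-metal shear governs)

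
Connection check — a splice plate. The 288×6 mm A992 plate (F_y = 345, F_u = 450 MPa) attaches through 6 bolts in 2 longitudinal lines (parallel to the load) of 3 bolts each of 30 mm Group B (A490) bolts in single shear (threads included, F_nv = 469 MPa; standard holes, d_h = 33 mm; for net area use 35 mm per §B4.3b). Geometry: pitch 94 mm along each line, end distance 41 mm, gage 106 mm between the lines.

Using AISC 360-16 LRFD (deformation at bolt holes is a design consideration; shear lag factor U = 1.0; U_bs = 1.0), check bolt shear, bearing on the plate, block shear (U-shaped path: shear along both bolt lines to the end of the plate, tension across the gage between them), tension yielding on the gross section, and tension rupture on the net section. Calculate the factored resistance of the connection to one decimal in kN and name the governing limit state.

441.5 kN (net-section rupture governs)

Bolt shear: A_b = π(30)²/4 = 706.86 mm². φR_n = 0.75 × 469 × 706.86 × 6 × 1 = 1491.8 kN.
Bearing (6 mm plate, F_u = 450 MPa): end bolts L_c = 41 − 33/2 = 24.5, R_n = min(1.2×24.5×6×450, 2.4×30×6×450) = 79.38 kN/bolt; interior L_c = 94 − 33 = 61, R_n = 194.4 kN/bolt. φR_n = 0.75 × (2×79.38 + 4×194.4) = 702.3 kN.
Block shear: shear path 2×[41+2×94] = 2×229 mm, A_gv = 2748, A_nv = 2×(229 − 2.5×35)×6 = 1698 mm²; tension across gage: (106 − 1×35)×6 = 426 mm². R_n = min(0.6×450×1698, 0.6×345×2748) + 1.0×450×426 = min(458.46, 568.84) + 191.7 = 650.16 kN. φR_n = 0.75 × 650.16 = 487.6 kN.
Tension yield (gross): A_g = 288×6 = 1728 mm². φR_n = 0.90 × 345 × 1728 = 536.5 kN.
Tension rupture (net): A_n = (288 − 2×35)×6 = 1308 mm² (U = 1.0, A_e = A_n). φR_n = 0.75 × 450 × 1308 = 441.5 kN.
Governing: min(1491.8, 702.3, 487.6, 536.5, 441.5) = 441.5 kN → net-section rupture.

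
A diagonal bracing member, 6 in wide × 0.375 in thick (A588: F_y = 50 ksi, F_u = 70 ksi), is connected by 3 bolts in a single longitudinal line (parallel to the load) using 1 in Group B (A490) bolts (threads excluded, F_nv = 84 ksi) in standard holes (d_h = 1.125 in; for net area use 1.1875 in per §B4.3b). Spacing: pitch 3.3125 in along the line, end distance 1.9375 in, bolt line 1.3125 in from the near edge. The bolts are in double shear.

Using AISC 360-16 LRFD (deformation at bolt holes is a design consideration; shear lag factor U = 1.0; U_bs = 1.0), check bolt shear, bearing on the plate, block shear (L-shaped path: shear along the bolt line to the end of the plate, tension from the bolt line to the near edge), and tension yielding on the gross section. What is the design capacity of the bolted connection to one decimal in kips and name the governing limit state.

80.2 kips (block shear governs)

Bolt shear: A_b = π(1)²/4 = 0.7854 in². φR_n = 0.75 × 84 × 0.7854 × 3 × 2 = 296.9 kips.
Bearing (0.375 in plate, F_u = 70 ksi): end bolts L_c = 1.9375 − 1.125/2 = 1.375, R_n = min(1.2×1.375×0.375×70, 2.4×1×0.375×70) = 43.313 kips/bolt; interior L_c = 3.3125 − 1.125 = 2.1875, R_n = 63 kips/bolt. φR_n = 0.75 × (1×43.313 + 2×63) = 127.0 kips.
Block shear: shear path 1×[1.9375+2×3.3125] = 1×8.5625 in, A_gv = 3.2109, A_nv = 1×(8.5625 − 2.5×1.1875)×0.375 = 2.0977 in²; tension to near edge: (1.3125 − 0.5×1.1875)×0.375 = 0.26953 in². R_n = min(0.6×70×2.0977, 0.6×50×3.2109) + 1.0×70×0.26953 = min(88.103, 96.327) + 18.867 = 106.97 kips. φR_n = 0.75 × 106.97 = 80.2 kips.
Tension yield (gross): A_g = 6×0.375 = 2.25 in². φR_n = 0.90 × 50 × 2.25 = 101.3 kips.
Governing: min(296.9, 127.0, 80.2, 101.3) = 80.2 kips → block shear.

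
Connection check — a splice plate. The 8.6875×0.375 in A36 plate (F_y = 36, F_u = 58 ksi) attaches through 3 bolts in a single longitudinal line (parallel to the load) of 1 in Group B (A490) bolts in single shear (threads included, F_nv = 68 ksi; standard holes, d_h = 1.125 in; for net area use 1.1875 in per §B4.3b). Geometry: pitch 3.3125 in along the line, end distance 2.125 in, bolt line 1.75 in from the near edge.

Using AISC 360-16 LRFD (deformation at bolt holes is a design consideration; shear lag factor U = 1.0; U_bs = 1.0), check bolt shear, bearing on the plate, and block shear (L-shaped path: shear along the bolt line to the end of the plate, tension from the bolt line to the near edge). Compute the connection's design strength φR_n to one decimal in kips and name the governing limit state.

Bolt shear: A_b = π(1)²/4 = 0.7854 in². φR_n = 0.75 × 68 × 0.7854 × 3 × 1 = 120.2 kips.
Bearing (0.375 in plate, F_u = 58 ksi): end bolts L_c = 2.125 − 1.125/2 = 1.5625, R_n = min(1.2×1.5625×0.375×58, 2.4×1×0.375×58) = 40.781 kips/bolt; interior L_c = 3.3125 − 1.125 = 2.1875, R_n = 52.2 kips/bolt. φR_n = 0.75 × (1×40.781 + 2×52.2) = 108.9 kips.
Block shear: shear path 1×[2.125+2×3.3125] = 1×8.75 in, A_gv = 3.2813, A_nv = 1×(8.75 − 2.5×1.1875)×0.375 = 2.168 in²; tension to near edge: (1.75 − 0.5×1.1875)×0.375 = 0.43359 in². R_n = min(0.6×58×2.168, 0.6×36×3.2813) + 1.0×58×0.43359 = min(75.446, 70.876) + 25.148 = 96.024 kips. φR_n = 0.75 × 96.024 = 72.0 kips.
Governing: min(120.2, 108.9, 72.0) = 72.0 kips → block shear.

72.0 kips (block shear governs)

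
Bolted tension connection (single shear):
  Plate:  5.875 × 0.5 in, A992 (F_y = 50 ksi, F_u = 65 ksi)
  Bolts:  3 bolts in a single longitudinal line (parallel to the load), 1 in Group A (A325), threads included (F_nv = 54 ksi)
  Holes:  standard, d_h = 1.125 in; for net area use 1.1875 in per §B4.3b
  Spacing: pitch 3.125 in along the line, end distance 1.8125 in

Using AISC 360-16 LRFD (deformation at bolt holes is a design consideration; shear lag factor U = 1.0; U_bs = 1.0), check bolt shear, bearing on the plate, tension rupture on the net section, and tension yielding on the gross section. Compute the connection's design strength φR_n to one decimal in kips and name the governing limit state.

Bolt shear: A_b = π(1)²/4 = 0.7854 in². φR_n = 0.75 × 54 × 0.7854 × 3 × 1 = 95.4 kips.
Bearing (0.5 in plate, F_u = 65 ksi): end bolts L_c = 1.8125 − 1.125/2 = 1.25, R_n = min(1.2×1.25×0.5×65, 2.4×1×0.5×65) = 48.75 kips/bolt; interior L_c = 3.125 − 1.125 = 2, R_n = 78 kips/bolt. φR_n = 0.75 × (1×48.75 + 2×78) = 153.6 kips.
Tension rupture (net): A_n = (5.875 − 1×1.1875)×0.5 = 2.3438 in² (U = 1.0, A_e = A_n). φR_n = 0.75 × 65 × 2.3438 = 114.3 kips.
Tension yield (gross): A_g = 5.875×0.5 = 2.9375 in². φR_n = 0.90 × 50 × 2.9375 = 132.2 kips.
Governing: min(95.4, 153.6, 114.3, 132.2) = 95.4 kips → bolt shear.

95.4 kips (bolt shear governs)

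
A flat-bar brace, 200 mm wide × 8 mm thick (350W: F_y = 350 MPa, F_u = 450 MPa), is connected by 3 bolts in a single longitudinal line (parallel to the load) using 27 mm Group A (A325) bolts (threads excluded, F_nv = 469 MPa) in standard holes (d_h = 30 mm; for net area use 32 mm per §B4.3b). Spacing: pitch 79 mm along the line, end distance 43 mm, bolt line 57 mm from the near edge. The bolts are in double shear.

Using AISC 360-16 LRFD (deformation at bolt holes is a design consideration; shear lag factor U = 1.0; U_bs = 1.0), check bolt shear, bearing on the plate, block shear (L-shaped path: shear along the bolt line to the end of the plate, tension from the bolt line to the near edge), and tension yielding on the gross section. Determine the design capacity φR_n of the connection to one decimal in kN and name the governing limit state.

Bolt shear: A_b = π(27)²/4 = 572.56 mm². φR_n = 0.75 × 469 × 572.56 × 3 × 2 = 1208.4 kN.
Bearing (8 mm plate, F_u = 450 MPa): end bolts L_c = 43 − 30/2 = 28, R_n = min(1.2×28×8×450, 2.4×27×8×450) = 120.96 kN/bolt; interior L_c = 79 − 30 = 49, R_n = 211.68 kN/bolt. φR_n = 0.75 × (1×120.96 + 2×211.68) = 408.2 kN.
Block shear: shear path 1×[43+2×79] = 1×201 mm, A_gv = 1608, A_nv = 1×(201 − 2.5×32)×8 = 968 mm²; tension to near edge: (57 − 0.5×32)×8 = 328 mm². R_n = min(0.6×450×968, 0.6×350×1608) + 1.0×450×328 = min(261.36, 337.68) + 147.6 = 408.96 kN. φR_n = 0.75 × 408.96 = 306.7 kN.
Tension yield (gross): A_g = 200×8 = 1600 mm². φR_n = 0.90 × 350 × 1600 = 504.0 kN.
Governing: min(1208.4, 408.2, 306.7, 504.0) = 306.7 kN → block shear.

306.7 kN (block shear governs)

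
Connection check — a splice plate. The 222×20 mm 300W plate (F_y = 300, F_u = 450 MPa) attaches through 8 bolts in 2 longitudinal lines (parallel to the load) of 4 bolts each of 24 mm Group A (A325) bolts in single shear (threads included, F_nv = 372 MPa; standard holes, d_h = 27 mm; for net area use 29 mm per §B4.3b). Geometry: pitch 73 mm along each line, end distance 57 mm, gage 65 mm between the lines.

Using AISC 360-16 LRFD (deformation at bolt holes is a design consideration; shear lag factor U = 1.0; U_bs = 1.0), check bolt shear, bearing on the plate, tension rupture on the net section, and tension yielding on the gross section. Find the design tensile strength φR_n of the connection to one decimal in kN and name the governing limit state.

1009.7 kN (bolt shear governs)

Bolt shear: A_b = π(24)²/4 = 452.39 mm². φR_n = 0.75 × 372 × 452.39 × 8 × 1 = 1009.7 kN.
Bearing (20 mm plate, F_u = 450 MPa): end bolts L_c = 57 − 27/2 = 43.5, R_n = min(1.2×43.5×20×450, 2.4×24×20×450) = 469.8 kN/bolt; interior L_c = 73 − 27 = 46, R_n = 496.8 kN/bolt. φR_n = 0.75 × (2×469.8 + 6×496.8) = 2940.3 kN.
Tension rupture (net): A_n = (222 − 2×29)×20 = 3280 mm² (U = 1.0, A_e = A_n). φR_n = 0.75 × 450 × 3280 = 1107.0 kN.
Tension yield (gross): A_g = 222×20 = 4440 mm². φR_n = 0.90 × 300 × 4440 = 1198.8 kN.
Governing: min(1009.7, 2940.3, 1107.0, 1198.8) = 1009.7 kN → bolt shear.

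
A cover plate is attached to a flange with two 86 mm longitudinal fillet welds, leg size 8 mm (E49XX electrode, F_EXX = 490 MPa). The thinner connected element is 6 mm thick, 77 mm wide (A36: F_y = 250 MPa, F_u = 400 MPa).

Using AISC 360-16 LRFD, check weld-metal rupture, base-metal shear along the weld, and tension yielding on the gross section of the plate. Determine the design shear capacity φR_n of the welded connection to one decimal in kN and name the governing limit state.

Weld metal: throat = 0.707×8 = 5.656 mm, L = 2×86 = 172 mm. φR_n = 0.75 × 0.6 × 490 × 5.656 × 172 = 214.5 kN.
Base metal shear (6 mm plate): yield φR_n = 1.0×0.6×250×6×172 = 154.8 kN; rupture φR_n = 0.75×0.6×400×6×172 = 185.8 kN; take 154.8 kN (yield).
Tension yield (gross): A_g = 77×6 = 462 mm². φR_n = 0.90 × 250 × 462 = 104.0 kN.
Governing: min(214.5, 154.8, 104.0) = 104.0 kN → gross-section yield.

104.0 kN (gross-section yield governs)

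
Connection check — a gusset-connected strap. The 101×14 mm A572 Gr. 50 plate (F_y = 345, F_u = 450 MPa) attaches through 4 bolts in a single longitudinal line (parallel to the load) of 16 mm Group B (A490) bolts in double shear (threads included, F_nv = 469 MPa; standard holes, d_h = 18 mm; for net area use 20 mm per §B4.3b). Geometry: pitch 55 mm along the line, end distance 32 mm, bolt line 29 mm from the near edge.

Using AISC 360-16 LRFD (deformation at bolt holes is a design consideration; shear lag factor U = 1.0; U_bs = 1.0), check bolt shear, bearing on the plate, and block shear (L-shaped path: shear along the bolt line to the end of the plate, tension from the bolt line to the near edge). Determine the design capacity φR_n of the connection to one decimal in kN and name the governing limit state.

449.8 kN (block shear governs)

Bolt shear: A_b = π(16)²/4 = 201.06 mm². φR_n = 0.75 × 469 × 201.06 × 4 × 2 = 565.8 kN.
Bearing (14 mm plate, F_u = 450 MPa): end bolts L_c = 32 − 18/2 = 23, R_n = min(1.2×23×14×450, 2.4×16×14×450) = 173.88 kN/bolt; interior L_c = 55 − 18 = 37, R_n = 241.92 kN/bolt. φR_n = 0.75 × (1×173.88 + 3×241.92) = 674.7 kN.
Block shear: shear path 1×[32+3×55] = 1×197 mm, A_gv = 2758, A_nv = 1×(197 − 3.5×20)×14 = 1778 mm²; tension to near edge: (29 − 0.5×20)×14 = 266 mm². R_n = min(0.6×450×1778, 0.6×345×2758) + 1.0×450×266 = min(480.06, 570.91) + 119.7 = 599.76 kN. φR_n = 0.75 × 599.76 = 449.8 kN.
Governing: min(565.8, 674.7, 449.8) = 449.8 kN → block shear.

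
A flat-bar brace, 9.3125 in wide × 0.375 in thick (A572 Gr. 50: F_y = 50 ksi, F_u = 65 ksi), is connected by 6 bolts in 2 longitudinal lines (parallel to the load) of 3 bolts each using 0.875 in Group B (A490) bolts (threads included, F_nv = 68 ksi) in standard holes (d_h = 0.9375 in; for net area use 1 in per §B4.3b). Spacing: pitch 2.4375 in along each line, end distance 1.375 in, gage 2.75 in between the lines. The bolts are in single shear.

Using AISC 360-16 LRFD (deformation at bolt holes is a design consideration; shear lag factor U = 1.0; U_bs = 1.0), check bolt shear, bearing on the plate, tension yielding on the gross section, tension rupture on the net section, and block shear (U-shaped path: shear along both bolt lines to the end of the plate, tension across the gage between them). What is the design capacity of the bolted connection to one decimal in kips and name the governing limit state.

114.3 kips (block shear governs)

Bolt shear: A_b = π(0.875)²/4 = 0.60132 in². φR_n = 0.75 × 68 × 0.60132 × 6 × 1 = 184.0 kips.
Bearing (0.375 in plate, F_u = 65 ksi): end bolts L_c = 1.375 − 0.9375/2 = 0.90625, R_n = min(1.2×0.90625×0.375×65, 2.4×0.875×0.375×65) = 26.508 kips/bolt; interior L_c = 2.4375 − 0.9375 = 1.5, R_n = 43.875 kips/bolt. φR_n = 0.75 × (2×26.508 + 4×43.875) = 171.4 kips.
Tension yield (gross): A_g = 9.3125×0.375 = 3.4922 in². φR_n = 0.90 × 50 × 3.4922 = 157.1 kips.
Tension rupture (net): A_n = (9.3125 − 2×1)×0.375 = 2.7422 in² (U = 1.0, A_e = A_n). φR_n = 0.75 × 65 × 2.7422 = 133.7 kips.
Block shear: shear path 2×[1.375+2×2.4375] = 2×6.25 in, A_gv = 4.6875, A_nv = 2×(6.25 − 2.5×1)×0.375 = 2.8125 in²; tension across gage: (2.75 − 1×1)×0.375 = 0.65625 in². R_n = min(0.6×65×2.8125, 0.6×50×4.6875) + 1.0×65×0.65625 = min(109.69, 140.63) + 42.656 = 152.35 kips. φR_n = 0.75 × 152.35 = 114.3 kips.
Governing: min(184.0, 171.4, 157.1, 133.7, 114.3) = 114.3 kips → block shear.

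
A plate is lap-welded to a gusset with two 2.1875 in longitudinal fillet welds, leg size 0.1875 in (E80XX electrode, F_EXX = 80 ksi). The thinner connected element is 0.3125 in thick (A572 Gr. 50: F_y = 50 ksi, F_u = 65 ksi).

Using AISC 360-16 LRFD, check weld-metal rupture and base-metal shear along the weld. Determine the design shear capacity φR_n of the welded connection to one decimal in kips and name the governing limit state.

20.9 kips (weld metal governs)

Weld metal: throat = 0.707×0.1875 = 0.13256 in, L = 2×2.1875 = 4.375 in. φR_n = 0.75 × 0.6 × 80 × 0.13256 × 4.375 = 20.9 kips.
Base metal shear (0.3125 in plate): yield φR_n = 1.0×0.6×50×0.3125×4.375 = 41.0 kips; rupture φR_n = 0.75×0.6×65×0.3125×4.375 = 40.0 kips; take 40.0 kips (rupture).
Governing: min(20.9, 40.0) = 20.9 kips → weld metal.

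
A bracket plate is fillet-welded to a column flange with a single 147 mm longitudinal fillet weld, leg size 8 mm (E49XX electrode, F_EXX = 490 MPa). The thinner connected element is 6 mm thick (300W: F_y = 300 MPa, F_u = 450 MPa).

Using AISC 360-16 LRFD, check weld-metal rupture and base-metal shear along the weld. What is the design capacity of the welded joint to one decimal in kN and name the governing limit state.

Weld metal: throat = 0.707×8 = 5.656 mm, L = 147 mm. φR_n = 0.75 × 0.6 × 490 × 5.656 × 147 = 183.3 kN.
Base metal shear (6 mm plate): yield φR_n = 1.0×0.6×300×6×147 = 158.8 kN; rupture φR_n = 0.75×0.6×450×6×147 = 178.6 kN; take 158.8 kN (yield).
Governing: min(183.3, 158.8) = 158.8 kN → base-metal shear.

158.8 kN (base-metal shear governs)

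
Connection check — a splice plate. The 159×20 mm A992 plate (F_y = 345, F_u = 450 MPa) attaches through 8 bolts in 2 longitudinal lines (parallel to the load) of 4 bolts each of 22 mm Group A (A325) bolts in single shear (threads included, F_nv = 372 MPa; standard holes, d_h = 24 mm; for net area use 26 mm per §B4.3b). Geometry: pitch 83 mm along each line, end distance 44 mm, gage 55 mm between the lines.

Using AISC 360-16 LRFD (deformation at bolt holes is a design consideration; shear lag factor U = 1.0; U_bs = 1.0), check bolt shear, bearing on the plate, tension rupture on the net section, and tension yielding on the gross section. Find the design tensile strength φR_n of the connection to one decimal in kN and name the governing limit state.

Bolt shear: A_b = π(22)²/4 = 380.13 mm². φR_n = 0.75 × 372 × 380.13 × 8 × 1 = 848.5 kN.
Bearing (20 mm plate, F_u = 450 MPa): end bolts L_c = 44 − 24/2 = 32, R_n = min(1.2×32×20×450, 2.4×22×20×450) = 345.6 kN/bolt; interior L_c = 83 − 24 = 59, R_n = 475.2 kN/bolt. φR_n = 0.75 × (2×345.6 + 6×475.2) = 2656.8 kN.
Tension rupture (net): A_n = (159 − 2×26)×20 = 2140 mm² (U = 1.0, A_e = A_n). φR_n = 0.75 × 450 × 2140 = 722.3 kN.
Tension yield (gross): A_g = 159×20 = 3180 mm². φR_n = 0.90 × 345 × 3180 = 987.4 kN.
Governing: min(848.5, 2656.8, 722.3, 987.4) = 722.3 kN → net-section rupture.

722.3 kN (net-section rupture governs)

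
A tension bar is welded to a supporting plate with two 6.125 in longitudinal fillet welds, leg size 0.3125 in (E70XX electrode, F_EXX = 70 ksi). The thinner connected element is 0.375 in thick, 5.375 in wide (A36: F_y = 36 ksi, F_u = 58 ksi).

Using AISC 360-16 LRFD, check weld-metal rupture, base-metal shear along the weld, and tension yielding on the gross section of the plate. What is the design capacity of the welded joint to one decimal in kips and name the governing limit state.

65.3 kips (gross-section yield governs)

Weld metal: throat = 0.707×0.3125 = 0.22094 in, L = 2×6.125 = 12.25 in. φR_n = 0.75 × 0.6 × 70 × 0.22094 × 12.25 = 85.3 kips.
Base metal shear (0.375 in plate): yield φR_n = 1.0×0.6×36×0.375×12.25 = 99.2 kips; rupture φR_n = 0.75×0.6×58×0.375×12.25 = 119.9 kips; take 99.2 kips (yield).
Tension yield (gross): A_g = 5.375×0.375 = 2.0156 in². φR_n = 0.90 × 36 × 2.0156 = 65.3 kips.
Governing: min(85.3, 99.2, 65.3) = 65.3 kips → gross-section yield.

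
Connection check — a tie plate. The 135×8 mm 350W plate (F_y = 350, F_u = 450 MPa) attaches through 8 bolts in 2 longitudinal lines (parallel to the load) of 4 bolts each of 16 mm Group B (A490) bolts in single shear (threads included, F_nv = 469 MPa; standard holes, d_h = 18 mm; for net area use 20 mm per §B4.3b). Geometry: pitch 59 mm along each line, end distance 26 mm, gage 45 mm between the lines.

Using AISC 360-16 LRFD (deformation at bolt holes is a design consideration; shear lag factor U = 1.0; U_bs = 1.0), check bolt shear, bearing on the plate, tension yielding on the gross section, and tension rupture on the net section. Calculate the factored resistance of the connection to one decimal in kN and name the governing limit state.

Bolt shear: A_b = π(16)²/4 = 201.06 mm². φR_n = 0.75 × 469 × 201.06 × 8 × 1 = 565.8 kN.
Bearing (8 mm plate, F_u = 450 MPa): end bolts L_c = 26 − 18/2 = 17, R_n = min(1.2×17×8×450, 2.4×16×8×450) = 73.44 kN/bolt; interior L_c = 59 − 18 = 41, R_n = 138.24 kN/bolt. φR_n = 0.75 × (2×73.44 + 6×138.24) = 732.2 kN.
Tension yield (gross): A_g = 135×8 = 1080 mm². φR_n = 0.90 × 350 × 1080 = 340.2 kN.
Tension rupture (net): A_n = (135 − 2×20)×8 = 760 mm² (U = 1.0, A_e = A_n). φR_n = 0.75 × 450 × 760 = 256.5 kN.
Governing: min(565.8, 732.2, 340.2, 256.5) = 256.5 kN → net-section rupture.

256.5 kN (net-section rupture governs)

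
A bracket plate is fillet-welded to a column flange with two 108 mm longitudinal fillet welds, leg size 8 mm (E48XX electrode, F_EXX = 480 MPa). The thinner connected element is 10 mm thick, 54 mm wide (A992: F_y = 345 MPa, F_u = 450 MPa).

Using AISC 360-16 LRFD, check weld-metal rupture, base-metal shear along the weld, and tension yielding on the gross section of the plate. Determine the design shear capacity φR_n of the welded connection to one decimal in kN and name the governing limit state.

Weld metal: throat = 0.707×8 = 5.656 mm, L = 2×108 = 216 mm. φR_n = 0.75 × 0.6 × 480 × 5.656 × 216 = 263.9 kN.
Base metal shear (10 mm plate): yield φR_n = 1.0×0.6×345×10×216 = 447.1 kN; rupture φR_n = 0.75×0.6×450×10×216 = 437.4 kN; take 437.4 kN (rupture).
Tension yield (gross): A_g = 54×10 = 540 mm². φR_n = 0.90 × 345 × 540 = 167.7 kN.
Governing: min(263.9, 437.4, 167.7) = 167.7 kN → gross-section yield.

167.7 kN (gross-section yield governs)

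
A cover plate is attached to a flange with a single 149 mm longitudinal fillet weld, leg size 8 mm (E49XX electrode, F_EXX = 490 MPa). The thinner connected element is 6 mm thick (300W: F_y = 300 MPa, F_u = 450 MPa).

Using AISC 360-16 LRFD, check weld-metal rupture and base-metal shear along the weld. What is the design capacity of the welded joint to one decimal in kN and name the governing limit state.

160.9 kN (base-metal shear governs)

Weld metal: throat = 0.707×8 = 5.656 mm, L = 149 mm. φR_n = 0.75 × 0.6 × 490 × 5.656 × 149 = 185.8 kN.
Base metal shear (6 mm plate): yield φR_n = 1.0×0.6×300×6×149 = 160.9 kN; rupture φR_n = 0.75×0.6×450×6×149 = 181.0 kN; take 160.9 kN (yield).
Governing: min(185.8, 160.9) = 160.9 kN → base-metal shear.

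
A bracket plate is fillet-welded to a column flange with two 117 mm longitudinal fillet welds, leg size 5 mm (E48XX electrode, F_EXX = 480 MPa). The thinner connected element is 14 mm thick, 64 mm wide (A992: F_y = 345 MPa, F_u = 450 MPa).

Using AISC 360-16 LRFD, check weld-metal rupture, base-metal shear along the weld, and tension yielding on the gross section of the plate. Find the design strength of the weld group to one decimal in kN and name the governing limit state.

178.7 kN (weld metal governs)

Weld metal: throat = 0.707×5 = 3.535 mm, L = 2×117 = 234 mm. φR_n = 0.75 × 0.6 × 480 × 3.535 × 234 = 178.7 kN.
Base metal shear (14 mm plate): yield φR_n = 1.0×0.6×345×14×234 = 678.1 kN; rupture φR_n = 0.75×0.6×450×14×234 = 663.4 kN; take 663.4 kN (rupture).
Tension yield (gross): A_g = 64×14 = 896 mm². φR_n = 0.90 × 345 × 896 = 278.2 kN.
Governing: min(178.7, 663.4, 278.2) = 178.7 kN → weld metal.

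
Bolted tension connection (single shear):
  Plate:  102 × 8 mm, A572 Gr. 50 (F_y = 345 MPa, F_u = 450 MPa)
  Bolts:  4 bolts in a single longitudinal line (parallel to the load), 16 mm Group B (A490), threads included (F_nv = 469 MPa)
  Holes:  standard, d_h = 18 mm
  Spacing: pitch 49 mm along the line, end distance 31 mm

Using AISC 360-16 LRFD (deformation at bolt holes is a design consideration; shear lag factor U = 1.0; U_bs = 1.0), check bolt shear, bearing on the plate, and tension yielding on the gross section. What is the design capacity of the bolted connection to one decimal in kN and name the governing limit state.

Bolt shear: A_b = π(16)²/4 = 201.06 mm². φR_n = 0.75 × 469 × 201.06 × 4 × 1 = 282.9 kN.
Bearing (8 mm plate, F_u = 450 MPa): end bolts L_c = 31 − 18/2 = 22, R_n = min(1.2×22×8×450, 2.4×16×8×450) = 95.04 kN/bolt; interior L_c = 49 − 18 = 31, R_n = 133.92 kN/bolt. φR_n = 0.75 × (1×95.04 + 3×133.92) = 372.6 kN.
Tension yield (gross): A_g = 102×8 = 816 mm². φR_n = 0.90 × 345 × 816 = 253.4 kN.
Governing: min(282.9, 372.6, 253.4) = 253.4 kN → gross-section yield.

253.4 kN (gross-section yield governs)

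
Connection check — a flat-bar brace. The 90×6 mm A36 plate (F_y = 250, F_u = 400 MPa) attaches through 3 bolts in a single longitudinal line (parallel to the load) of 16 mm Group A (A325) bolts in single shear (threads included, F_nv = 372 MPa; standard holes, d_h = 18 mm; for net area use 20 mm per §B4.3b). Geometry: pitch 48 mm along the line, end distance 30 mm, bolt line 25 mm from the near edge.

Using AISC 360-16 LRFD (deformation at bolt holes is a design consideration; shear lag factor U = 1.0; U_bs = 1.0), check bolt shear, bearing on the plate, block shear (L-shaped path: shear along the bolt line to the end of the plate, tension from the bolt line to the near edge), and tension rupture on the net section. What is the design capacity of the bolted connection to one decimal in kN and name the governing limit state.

Bolt shear: A_b = π(16)²/4 = 201.06 mm². φR_n = 0.75 × 372 × 201.06 × 3 × 1 = 168.3 kN.
Bearing (6 mm plate, F_u = 400 MPa): end bolts L_c = 30 − 18/2 = 21, R_n = min(1.2×21×6×400, 2.4×16×6×400) = 60.48 kN/bolt; interior L_c = 48 − 18 = 30, R_n = 86.4 kN/bolt. φR_n = 0.75 × (1×60.48 + 2×86.4) = 175.0 kN.
Block shear: shear path 1×[30+2×48] = 1×126 mm, A_gv = 756, A_nv = 1×(126 − 2.5×20)×6 = 456 mm²; tension to near edge: (25 − 0.5×20)×6 = 90 mm². R_n = min(0.6×400×456, 0.6×250×756) + 1.0×400×90 = min(109.44, 113.4) + 36 = 145.44 kN. φR_n = 0.75 × 145.44 = 109.1 kN.
Tension rupture (net): A_n = (90 − 1×20)×6 = 420 mm² (U = 1.0, A_e = A_n). φR_n = 0.75 × 400 × 420 = 126.0 kN.
Governing: min(168.3, 175.0, 109.1, 126.0) = 109.1 kN → block shear.

109.1 kN (block shear governs)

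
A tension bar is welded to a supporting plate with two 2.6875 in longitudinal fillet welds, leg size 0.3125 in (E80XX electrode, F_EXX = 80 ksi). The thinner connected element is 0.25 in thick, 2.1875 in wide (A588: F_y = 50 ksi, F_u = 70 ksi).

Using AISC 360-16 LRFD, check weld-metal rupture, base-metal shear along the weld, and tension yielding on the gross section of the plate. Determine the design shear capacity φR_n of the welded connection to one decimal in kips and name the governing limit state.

Weld metal: throat = 0.707×0.3125 = 0.22094 in, L = 2×2.6875 = 5.375 in. φR_n = 0.75 × 0.6 × 80 × 0.22094 × 5.375 = 42.8 kips.
Base metal shear (0.25 in plate): yield φR_n = 1.0×0.6×50×0.25×5.375 = 40.3 kips; rupture φR_n = 0.75×0.6×70×0.25×5.375 = 42.3 kips; take 40.3 kips (yield).
Tension yield (gross): A_g = 2.1875×0.25 = 0.54688 in². φR_n = 0.90 × 50 × 0.54688 = 24.6 kips.
Governing: min(42.8, 40.3, 24.6) = 24.6 kips → gross-section yield.

24.6 kips (gross-section yield governs)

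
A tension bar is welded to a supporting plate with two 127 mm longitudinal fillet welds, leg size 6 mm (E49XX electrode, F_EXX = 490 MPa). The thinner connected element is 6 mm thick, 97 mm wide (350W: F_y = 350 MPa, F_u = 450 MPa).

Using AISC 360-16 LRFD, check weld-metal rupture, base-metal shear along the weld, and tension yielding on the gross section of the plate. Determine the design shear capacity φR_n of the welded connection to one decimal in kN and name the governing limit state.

Weld metal: throat = 0.707×6 = 4.242 mm, L = 2×127 = 254 mm. φR_n = 0.75 × 0.6 × 490 × 4.242 × 254 = 237.6 kN.
Base metal shear (6 mm plate): yield φR_n = 1.0×0.6×350×6×254 = 320.0 kN; rupture φR_n = 0.75×0.6×450×6×254 = 308.6 kN; take 308.6 kN (rupture).
Tension yield (gross): A_g = 97×6 = 582 mm². φR_n = 0.90 × 350 × 582 = 183.3 kN.
Governing: min(237.6, 308.6, 183.3) = 183.3 kN → gross-section yield.

183.3 kN (gross-section yield governs)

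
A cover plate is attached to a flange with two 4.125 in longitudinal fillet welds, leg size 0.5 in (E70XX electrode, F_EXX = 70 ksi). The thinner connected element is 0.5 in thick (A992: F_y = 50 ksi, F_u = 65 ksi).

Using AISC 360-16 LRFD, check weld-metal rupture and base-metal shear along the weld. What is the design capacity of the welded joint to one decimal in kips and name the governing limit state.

Weld metal: throat = 0.707×0.5 = 0.3535 in, L = 2×4.125 = 8.25 in. φR_n = 0.75 × 0.6 × 70 × 0.3535 × 8.25 = 91.9 kips.
Base metal shear (0.5 in plate): yield φR_n = 1.0×0.6×50×0.5×8.25 = 123.8 kips; rupture φR_n = 0.75×0.6×65×0.5×8.25 = 120.7 kips; take 120.7 kips (rupture).
Governing: min(91.9, 120.7) = 91.9 kips → weld metal.

91.9 kips (weld metal governs)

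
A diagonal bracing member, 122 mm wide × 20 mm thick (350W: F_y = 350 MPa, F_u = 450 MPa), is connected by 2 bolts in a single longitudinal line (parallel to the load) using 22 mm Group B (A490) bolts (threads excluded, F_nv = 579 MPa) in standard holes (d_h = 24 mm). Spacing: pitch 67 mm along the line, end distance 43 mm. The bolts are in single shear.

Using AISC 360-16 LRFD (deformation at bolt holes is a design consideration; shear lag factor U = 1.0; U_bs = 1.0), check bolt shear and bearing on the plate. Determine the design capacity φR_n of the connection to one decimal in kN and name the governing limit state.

Bolt shear: A_b = π(22)²/4 = 380.13 mm². φR_n = 0.75 × 579 × 380.13 × 2 × 1 = 330.1 kN.
Bearing (20 mm plate, F_u = 450 MPa): end bolts L_c = 43 − 24/2 = 31, R_n = min(1.2×31×20×450, 2.4×22×20×450) = 334.8 kN/bolt; interior L_c = 67 − 24 = 43, R_n = 464.4 kN/bolt. φR_n = 0.75 × (1×334.8 + 1×464.4) = 599.4 kN.
Governing: min(330.1, 599.4) = 330.1 kN → bolt shear.

330.1 kN (bolt shear governs)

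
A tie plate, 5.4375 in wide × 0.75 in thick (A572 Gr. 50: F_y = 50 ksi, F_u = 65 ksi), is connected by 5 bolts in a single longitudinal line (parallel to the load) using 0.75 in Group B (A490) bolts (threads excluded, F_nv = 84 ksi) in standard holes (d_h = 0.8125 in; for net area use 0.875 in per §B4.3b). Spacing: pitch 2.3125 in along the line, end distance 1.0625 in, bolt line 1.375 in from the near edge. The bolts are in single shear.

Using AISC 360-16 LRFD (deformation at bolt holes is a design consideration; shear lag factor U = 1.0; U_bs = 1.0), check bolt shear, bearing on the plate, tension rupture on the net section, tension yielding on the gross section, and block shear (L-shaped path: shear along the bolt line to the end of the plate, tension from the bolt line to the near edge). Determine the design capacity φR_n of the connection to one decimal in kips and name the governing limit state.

Bolt shear: A_b = π(0.75)²/4 = 0.44179 in². φR_n = 0.75 × 84 × 0.44179 × 5 × 1 = 139.2 kips.
Bearing (0.75 in plate, F_u = 65 ksi): end bolts L_c = 1.0625 − 0.8125/2 = 0.65625, R_n = min(1.2×0.65625×0.75×65, 2.4×0.75×0.75×65) = 38.391 kips/bolt; interior L_c = 2.3125 − 0.8125 = 1.5, R_n = 87.75 kips/bolt. φR_n = 0.75 × (1×38.391 + 4×87.75) = 292.0 kips.
Tension rupture (net): A_n = (5.4375 − 1×0.875)×0.75 = 3.4219 in² (U = 1.0, A_e = A_n). φR_n = 0.75 × 65 × 3.4219 = 166.8 kips.
Tension yield (gross): A_g = 5.4375×0.75 = 4.0781 in². φR_n = 0.90 × 50 × 4.0781 = 183.5 kips.
Block shear: shear path 1×[1.0625+4×2.3125] = 1×10.3125 in, A_gv = 7.7344, A_nv = 1×(10.3125 − 4.5×0.875)×0.75 = 4.7813 in²; tension to near edge: (1.375 − 0.5×0.875)×0.75 = 0.70313 in². R_n = min(0.6×65×4.7813, 0.6×50×7.7344) + 1.0×65×0.70313 = min(186.47, 232.03) + 45.703 = 232.17 kips. φR_n = 0.75 × 232.17 = 174.1 kips.
Governing: min(139.2, 292.0, 166.8, 183.5, 174.1) = 139.2 kips → bolt shear.

139.2 kips (bolt shear governs)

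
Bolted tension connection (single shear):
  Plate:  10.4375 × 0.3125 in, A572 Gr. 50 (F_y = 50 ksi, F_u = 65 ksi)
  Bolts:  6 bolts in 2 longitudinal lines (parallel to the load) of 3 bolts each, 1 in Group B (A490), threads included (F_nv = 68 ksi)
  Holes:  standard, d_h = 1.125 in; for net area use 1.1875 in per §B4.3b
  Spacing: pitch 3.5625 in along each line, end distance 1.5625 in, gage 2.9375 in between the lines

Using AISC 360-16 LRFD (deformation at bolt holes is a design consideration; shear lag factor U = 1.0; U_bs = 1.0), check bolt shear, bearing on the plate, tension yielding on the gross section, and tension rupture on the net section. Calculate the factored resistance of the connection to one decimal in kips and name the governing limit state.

Bolt shear: A_b = π(1)²/4 = 0.7854 in². φR_n = 0.75 × 68 × 0.7854 × 6 × 1 = 240.3 kips.
Bearing (0.3125 in plate, F_u = 65 ksi): end bolts L_c = 1.5625 − 1.125/2 = 1, R_n = min(1.2×1×0.3125×65, 2.4×1×0.3125×65) = 24.375 kips/bolt; interior L_c = 3.5625 − 1.125 = 2.4375, R_n = 48.75 kips/bolt. φR_n = 0.75 × (2×24.375 + 4×48.75) = 182.8 kips.
Tension yield (gross): A_g = 10.4375×0.3125 = 3.2617 in². φR_n = 0.90 × 50 × 3.2617 = 146.8 kips.
Tension rupture (net): A_n = (10.4375 − 2×1.1875)×0.3125 = 2.5195 in² (U = 1.0, A_e = A_n). φR_n = 0.75 × 65 × 2.5195 = 122.8 kips.
Governing: min(240.3, 182.8, 146.8, 122.8) = 122.8 kips → net-section rupture.

122.8 kips (net-section rupture governs)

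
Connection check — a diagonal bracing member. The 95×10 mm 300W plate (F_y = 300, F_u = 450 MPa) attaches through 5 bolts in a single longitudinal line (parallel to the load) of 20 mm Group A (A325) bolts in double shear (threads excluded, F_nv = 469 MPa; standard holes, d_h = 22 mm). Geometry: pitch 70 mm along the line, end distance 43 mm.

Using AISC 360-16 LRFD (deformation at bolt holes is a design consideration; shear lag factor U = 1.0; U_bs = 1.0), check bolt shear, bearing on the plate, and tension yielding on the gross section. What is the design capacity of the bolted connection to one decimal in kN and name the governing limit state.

256.5 kN (gross-section yield governs)

Bolt shear: A_b = π(20)²/4 = 314.16 mm². φR_n = 0.75 × 469 × 314.16 × 5 × 2 = 1105.1 kN.
Bearing (10 mm plate, F_u = 450 MPa): end bolts L_c = 43 − 22/2 = 32, R_n = min(1.2×32×10×450, 2.4×20×10×450) = 172.8 kN/bolt; interior L_c = 70 − 22 = 48, R_n = 216 kN/bolt. φR_n = 0.75 × (1×172.8 + 4×216) = 777.6 kN.
Tension yield (gross): A_g = 95×10 = 950 mm². φR_n = 0.90 × 300 × 950 = 256.5 kN.
Governing: min(1105.1, 777.6, 256.5) = 256.5 kN → gross-section yield.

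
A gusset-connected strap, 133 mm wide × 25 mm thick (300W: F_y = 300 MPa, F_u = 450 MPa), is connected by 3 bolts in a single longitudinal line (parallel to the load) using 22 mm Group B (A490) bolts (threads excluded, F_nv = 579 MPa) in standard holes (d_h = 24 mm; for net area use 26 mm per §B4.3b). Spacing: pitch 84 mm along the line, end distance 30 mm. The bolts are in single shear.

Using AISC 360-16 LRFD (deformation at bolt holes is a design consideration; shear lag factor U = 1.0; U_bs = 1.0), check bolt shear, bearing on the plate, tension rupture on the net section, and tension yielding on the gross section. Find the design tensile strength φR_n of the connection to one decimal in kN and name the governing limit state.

495.2 kN (bolt shear governs)

Bolt shear: A_b = π(22)²/4 = 380.13 mm². φR_n = 0.75 × 579 × 380.13 × 3 × 1 = 495.2 kN.
Bearing (25 mm plate, F_u = 450 MPa): end bolts L_c = 30 − 24/2 = 18, R_n = min(1.2×18×25×450, 2.4×22×25×450) = 243 kN/bolt; interior L_c = 84 − 24 = 60, R_n = 594 kN/bolt. φR_n = 0.75 × (1×243 + 2×594) = 1073.3 kN.
Tension rupture (net): A_n = (133 − 1×26)×25 = 2675 mm² (U = 1.0, A_e = A_n). φR_n = 0.75 × 450 × 2675 = 902.8 kN.
Tension yield (gross): A_g = 133×25 = 3325 mm². φR_n = 0.90 × 300 × 3325 = 897.8 kN.
Governing: min(495.2, 1073.3, 902.8, 897.8) = 495.2 kN → bolt shear.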